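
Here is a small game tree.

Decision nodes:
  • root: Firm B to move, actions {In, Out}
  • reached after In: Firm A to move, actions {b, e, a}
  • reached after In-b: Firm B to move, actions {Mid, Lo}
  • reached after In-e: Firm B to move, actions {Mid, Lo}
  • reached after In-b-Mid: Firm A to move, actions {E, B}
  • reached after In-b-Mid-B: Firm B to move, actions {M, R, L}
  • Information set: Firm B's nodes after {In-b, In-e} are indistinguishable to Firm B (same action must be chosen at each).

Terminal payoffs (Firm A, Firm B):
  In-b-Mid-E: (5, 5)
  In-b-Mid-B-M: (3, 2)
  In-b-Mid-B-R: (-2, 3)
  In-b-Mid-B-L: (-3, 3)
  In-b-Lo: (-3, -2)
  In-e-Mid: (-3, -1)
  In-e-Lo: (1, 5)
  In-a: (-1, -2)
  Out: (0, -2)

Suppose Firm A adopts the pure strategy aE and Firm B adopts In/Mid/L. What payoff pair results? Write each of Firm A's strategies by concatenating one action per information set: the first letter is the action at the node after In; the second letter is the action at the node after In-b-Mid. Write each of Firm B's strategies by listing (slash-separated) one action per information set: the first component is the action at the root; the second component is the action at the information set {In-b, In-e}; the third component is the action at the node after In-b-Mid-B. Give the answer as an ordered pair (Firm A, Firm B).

(-1, -2)

Trace the play path from the root:
  Firm B plays In
  Firm A plays a at [In]
→ terminal payoff (-1, -2).
(Firm A's choice at the node after In-b-Mid is never reached on this path, so it doesn't affect the outcome.)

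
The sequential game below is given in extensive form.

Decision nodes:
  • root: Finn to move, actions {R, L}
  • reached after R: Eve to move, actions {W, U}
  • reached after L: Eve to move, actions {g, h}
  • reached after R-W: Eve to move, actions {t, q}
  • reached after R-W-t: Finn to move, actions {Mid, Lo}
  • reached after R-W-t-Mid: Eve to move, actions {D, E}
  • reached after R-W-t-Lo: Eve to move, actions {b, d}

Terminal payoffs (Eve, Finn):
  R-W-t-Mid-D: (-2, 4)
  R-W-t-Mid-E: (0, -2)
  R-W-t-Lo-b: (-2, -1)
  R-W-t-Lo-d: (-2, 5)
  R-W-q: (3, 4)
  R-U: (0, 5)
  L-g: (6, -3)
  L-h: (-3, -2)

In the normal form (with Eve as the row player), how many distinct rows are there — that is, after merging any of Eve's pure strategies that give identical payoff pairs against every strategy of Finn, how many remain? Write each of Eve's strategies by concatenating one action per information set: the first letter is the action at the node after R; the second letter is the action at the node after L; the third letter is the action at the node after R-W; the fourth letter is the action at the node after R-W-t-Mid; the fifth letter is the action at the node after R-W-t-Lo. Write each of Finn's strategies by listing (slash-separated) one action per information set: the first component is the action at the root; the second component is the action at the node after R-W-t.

12

Eve has 32 pure strategies: WgtDb, WgtDd, WgtEb, WgtEd, WgqDb, WgqDd, WgqEb, WgqEd, WhtDb, WhtDd, WhtEb, WhtEd, WhqDb, WhqDd, WhqEb, WhqEd, UgtDb, UgtDd, UgtEb, UgtEd, UgqDb, UgqDd, UgqEb, UgqEd, UhtDb, UhtDd, UhtEb, UhtEd, UhqDb, UhqDd, UhqEb, UhqEd. Columns: R/Mid, R/Lo, L/Mid, L/Lo.
{WgtDb} → row (-2,4) (-2,-1) (6,-3) (6,-3)
{WgtDd} → row (-2,4) (-2,5) (6,-3) (6,-3)
{WgtEb} → row (0,-2) (-2,-1) (6,-3) (6,-3)
{WgtEd} → row (0,-2) (-2,5) (6,-3) (6,-3)
{WgqDb, WgqDd, WgqEb, WgqEd} → row (3,4) (3,4) (6,-3) (6,-3)
{WhtDb} → row (-2,4) (-2,-1) (-3,-2) (-3,-2)
{WhtDd} → row (-2,4) (-2,5) (-3,-2) (-3,-2)
{WhtEb} → row (0,-2) (-2,-1) (-3,-2) (-3,-2)
{WhtEd} → row (0,-2) (-2,5) (-3,-2) (-3,-2)
{WhqDb, WhqDd, WhqEb, WhqEd} → row (3,4) (3,4) (-3,-2) (-3,-2)
{UgtDb, UgtDd, UgtEb, UgtEd, UgqDb, UgqDd, UgqEb, UgqEd} → row (0,5) (0,5) (6,-3) (6,-3)
{UhtDb, UhtDd, UhtEb, UhtEd, UhqDb, UhqDd, UhqEb, UhqEd} → row (0,5) (0,5) (-3,-2) (-3,-2)
That's 12 distinct rows out of 32 strategies.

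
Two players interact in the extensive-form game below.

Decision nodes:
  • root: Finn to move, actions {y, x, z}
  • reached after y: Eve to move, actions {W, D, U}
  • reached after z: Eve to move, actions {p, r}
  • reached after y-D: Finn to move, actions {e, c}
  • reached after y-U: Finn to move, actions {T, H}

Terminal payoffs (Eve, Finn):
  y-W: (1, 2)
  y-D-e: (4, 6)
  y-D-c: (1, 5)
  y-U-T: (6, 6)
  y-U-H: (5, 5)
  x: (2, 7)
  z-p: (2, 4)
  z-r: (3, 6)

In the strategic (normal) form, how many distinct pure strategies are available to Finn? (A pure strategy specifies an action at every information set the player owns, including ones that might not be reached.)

Finn owns the root with actions {y, x, z} — three choices.
Finn owns the node after y-D with actions {e, c} — two choices.
Finn owns the node after y-U with actions {T, H} — two choices.
A pure strategy fixes one action at each information set independently, so the count is the product 3 × 2 × 2 = 12.
(For reference, Eve has 6 pure strategies, giving a 12×6 normal-form matrix.)

12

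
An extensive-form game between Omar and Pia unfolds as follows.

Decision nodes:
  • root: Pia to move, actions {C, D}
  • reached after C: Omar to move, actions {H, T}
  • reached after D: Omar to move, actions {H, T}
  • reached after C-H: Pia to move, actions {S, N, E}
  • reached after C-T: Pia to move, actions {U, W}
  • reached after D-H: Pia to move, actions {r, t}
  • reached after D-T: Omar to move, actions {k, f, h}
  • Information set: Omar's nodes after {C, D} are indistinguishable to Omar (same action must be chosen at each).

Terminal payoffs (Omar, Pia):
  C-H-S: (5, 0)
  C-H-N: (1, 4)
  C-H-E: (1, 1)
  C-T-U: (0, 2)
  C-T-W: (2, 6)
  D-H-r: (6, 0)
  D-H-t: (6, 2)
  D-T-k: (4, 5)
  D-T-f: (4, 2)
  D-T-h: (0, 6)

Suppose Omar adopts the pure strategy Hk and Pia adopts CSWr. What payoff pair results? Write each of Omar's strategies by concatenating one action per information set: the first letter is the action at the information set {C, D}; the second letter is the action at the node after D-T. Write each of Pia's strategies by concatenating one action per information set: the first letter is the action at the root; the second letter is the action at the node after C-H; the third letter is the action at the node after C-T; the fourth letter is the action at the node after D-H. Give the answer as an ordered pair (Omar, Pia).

Trace the play path from the root:
  Pia plays C
  Omar plays H at [C]
  Pia plays S at [C-H]
→ terminal payoff (5, 0).
(Omar's choice at the node after D-T is never reached on this path, so it doesn't affect the outcome.)

(5, 0)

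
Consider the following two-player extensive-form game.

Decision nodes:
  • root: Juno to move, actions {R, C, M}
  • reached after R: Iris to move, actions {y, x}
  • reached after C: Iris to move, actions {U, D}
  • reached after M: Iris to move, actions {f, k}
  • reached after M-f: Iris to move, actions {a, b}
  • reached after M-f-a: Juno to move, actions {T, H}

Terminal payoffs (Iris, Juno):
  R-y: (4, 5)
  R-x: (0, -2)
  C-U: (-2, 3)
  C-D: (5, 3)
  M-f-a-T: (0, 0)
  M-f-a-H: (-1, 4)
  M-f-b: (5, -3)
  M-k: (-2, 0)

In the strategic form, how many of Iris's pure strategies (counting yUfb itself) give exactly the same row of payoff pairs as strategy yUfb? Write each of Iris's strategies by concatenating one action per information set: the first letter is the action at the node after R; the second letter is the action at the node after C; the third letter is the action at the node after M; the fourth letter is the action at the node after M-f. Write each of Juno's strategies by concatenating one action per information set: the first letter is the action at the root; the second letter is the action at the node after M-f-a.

Row for yUfb (columns RT, RH, CT, CH, MT, MH): (4,5) (4,5) (-2,3) (-2,3) (5,-3) (5,-3).
Every one of Iris's information sets is on the play path for some reply by Juno when Iris follows yUfb.
Changing the action at any of them therefore changes at least one column, so only yUfb itself gives this row.

1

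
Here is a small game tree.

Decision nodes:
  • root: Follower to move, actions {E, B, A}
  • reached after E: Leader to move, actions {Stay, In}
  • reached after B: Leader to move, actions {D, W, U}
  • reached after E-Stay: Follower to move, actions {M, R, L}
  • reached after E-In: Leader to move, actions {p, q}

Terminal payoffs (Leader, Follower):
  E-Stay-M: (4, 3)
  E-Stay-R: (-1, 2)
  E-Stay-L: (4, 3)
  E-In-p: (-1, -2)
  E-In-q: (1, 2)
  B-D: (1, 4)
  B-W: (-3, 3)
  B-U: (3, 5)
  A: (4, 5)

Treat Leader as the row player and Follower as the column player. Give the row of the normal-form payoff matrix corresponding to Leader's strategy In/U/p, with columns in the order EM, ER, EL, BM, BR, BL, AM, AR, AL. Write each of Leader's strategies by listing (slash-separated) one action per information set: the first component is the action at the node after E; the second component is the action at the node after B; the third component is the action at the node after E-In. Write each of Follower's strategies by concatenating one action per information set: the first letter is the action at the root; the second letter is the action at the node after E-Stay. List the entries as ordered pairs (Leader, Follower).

vs EM: Follower plays E → Leader plays In at [E] → Leader plays p at [E-In] → (-1, -2)
vs ER: Follower plays E → Leader plays In at [E] → Leader plays p at [E-In] → (-1, -2)
vs EL: Follower plays E → Leader plays In at [E] → Leader plays p at [E-In] → (-1, -2)
vs BM: Follower plays B → Leader plays U at [B] → (3, 5)
vs BR: Follower plays B → Leader plays U at [B] → (3, 5)
vs BL: Follower plays B → Leader plays U at [B] → (3, 5)
vs AM: Follower plays A → (4, 5)
vs AR: Follower plays A → (4, 5)
vs AL: Follower plays A → (4, 5)

(-1,-2) (-1,-2) (-1,-2) (3,5) (3,5) (3,5) (4,5) (4,5) (4,5)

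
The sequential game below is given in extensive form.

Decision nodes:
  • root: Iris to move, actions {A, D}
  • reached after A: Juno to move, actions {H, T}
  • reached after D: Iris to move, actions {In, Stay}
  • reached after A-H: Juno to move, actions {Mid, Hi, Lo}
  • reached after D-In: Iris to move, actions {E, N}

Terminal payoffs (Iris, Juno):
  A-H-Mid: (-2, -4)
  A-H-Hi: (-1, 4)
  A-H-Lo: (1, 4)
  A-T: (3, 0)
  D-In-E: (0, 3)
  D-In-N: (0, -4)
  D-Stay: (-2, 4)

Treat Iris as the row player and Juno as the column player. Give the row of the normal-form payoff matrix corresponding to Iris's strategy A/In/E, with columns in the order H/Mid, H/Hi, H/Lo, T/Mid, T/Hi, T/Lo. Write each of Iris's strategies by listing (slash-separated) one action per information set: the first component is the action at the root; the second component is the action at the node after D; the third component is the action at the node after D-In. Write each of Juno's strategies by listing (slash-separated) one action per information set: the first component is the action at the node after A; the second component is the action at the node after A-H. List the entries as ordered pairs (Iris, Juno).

vs H/Mid: Iris plays A → Juno plays H at [A] → Juno plays Mid at [A-H] → (-2, -4)
vs H/Hi: Iris plays A → Juno plays H at [A] → Juno plays Hi at [A-H] → (-1, 4)
vs H/Lo: Iris plays A → Juno plays H at [A] → Juno plays Lo at [A-H] → (1, 4)
vs T/Mid: Iris plays A → Juno plays T at [A] → (3, 0)
vs T/Hi: Iris plays A → Juno plays T at [A] → (3, 0)
vs T/Lo: Iris plays A → Juno plays T at [A] → (3, 0)

(-2,-4) (-1,4) (1,4) (3,0) (3,0) (3,0)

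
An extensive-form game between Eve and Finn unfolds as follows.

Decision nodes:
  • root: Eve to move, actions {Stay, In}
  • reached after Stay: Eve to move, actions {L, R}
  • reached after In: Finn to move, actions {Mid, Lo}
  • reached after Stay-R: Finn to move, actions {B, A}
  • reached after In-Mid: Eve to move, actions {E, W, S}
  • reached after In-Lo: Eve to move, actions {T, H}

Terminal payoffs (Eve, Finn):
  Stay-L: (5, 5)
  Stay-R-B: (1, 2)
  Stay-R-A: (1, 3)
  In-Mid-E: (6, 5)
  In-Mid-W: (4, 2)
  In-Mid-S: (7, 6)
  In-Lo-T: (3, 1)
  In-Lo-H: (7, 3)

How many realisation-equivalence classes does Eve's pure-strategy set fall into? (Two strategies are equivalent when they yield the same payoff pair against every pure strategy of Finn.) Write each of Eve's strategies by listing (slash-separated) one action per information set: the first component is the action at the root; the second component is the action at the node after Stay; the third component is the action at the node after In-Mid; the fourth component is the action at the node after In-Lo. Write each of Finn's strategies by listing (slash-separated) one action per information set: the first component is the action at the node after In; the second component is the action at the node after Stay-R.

8

Eve has 24 pure strategies: Stay/L/E/T, Stay/L/E/H, Stay/L/W/T, Stay/L/W/H, Stay/L/S/T, Stay/L/S/H, Stay/R/E/T, Stay/R/E/H, Stay/R/W/T, Stay/R/W/H, Stay/R/S/T, Stay/R/S/H, In/L/E/T, In/L/E/H, In/L/W/T, In/L/W/H, In/L/S/T, In/L/S/H, In/R/E/T, In/R/E/H, In/R/W/T, In/R/W/H, In/R/S/T, In/R/S/H. Columns: Mid/B, Mid/A, Lo/B, Lo/A.
{Stay/L/E/T, Stay/L/E/H, Stay/L/W/T, Stay/L/W/H, Stay/L/S/T, Stay/L/S/H} → row (5,5) (5,5) (5,5) (5,5)
{Stay/R/E/T, Stay/R/E/H, Stay/R/W/T, Stay/R/W/H, Stay/R/S/T, Stay/R/S/H} → row (1,2) (1,3) (1,2) (1,3)
{In/L/E/T, In/R/E/T} → row (6,5) (6,5) (3,1) (3,1)
{In/L/E/H, In/R/E/H} → row (6,5) (6,5) (7,3) (7,3)
{In/L/W/T, In/R/W/T} → row (4,2) (4,2) (3,1) (3,1)
{In/L/W/H, In/R/W/H} → row (4,2) (4,2) (7,3) (7,3)
{In/L/S/T, In/R/S/T} → row (7,6) (7,6) (3,1) (3,1)
{In/L/S/H, In/R/S/H} → row (7,6) (7,6) (7,3) (7,3)
That's 8 distinct rows out of 24 strategies.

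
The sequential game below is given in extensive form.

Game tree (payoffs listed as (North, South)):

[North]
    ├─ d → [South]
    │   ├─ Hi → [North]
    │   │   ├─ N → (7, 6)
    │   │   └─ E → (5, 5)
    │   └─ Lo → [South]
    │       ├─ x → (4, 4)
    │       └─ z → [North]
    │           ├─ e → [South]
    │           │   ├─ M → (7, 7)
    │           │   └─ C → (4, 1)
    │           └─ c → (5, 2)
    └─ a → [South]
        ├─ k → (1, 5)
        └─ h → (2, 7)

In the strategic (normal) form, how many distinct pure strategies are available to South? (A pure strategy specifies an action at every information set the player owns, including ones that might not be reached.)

South owns the node after d with actions {Hi, Lo} — two choices.
South owns the node after a with actions {k, h} — two choices.
South owns the node after d-Lo with actions {x, z} — two choices.
South owns the node after d-Lo-z-e with actions {M, C} — two choices.
A pure strategy fixes one action at each information set independently, so the count is the product 2 × 2 × 2 × 2 = 16.

16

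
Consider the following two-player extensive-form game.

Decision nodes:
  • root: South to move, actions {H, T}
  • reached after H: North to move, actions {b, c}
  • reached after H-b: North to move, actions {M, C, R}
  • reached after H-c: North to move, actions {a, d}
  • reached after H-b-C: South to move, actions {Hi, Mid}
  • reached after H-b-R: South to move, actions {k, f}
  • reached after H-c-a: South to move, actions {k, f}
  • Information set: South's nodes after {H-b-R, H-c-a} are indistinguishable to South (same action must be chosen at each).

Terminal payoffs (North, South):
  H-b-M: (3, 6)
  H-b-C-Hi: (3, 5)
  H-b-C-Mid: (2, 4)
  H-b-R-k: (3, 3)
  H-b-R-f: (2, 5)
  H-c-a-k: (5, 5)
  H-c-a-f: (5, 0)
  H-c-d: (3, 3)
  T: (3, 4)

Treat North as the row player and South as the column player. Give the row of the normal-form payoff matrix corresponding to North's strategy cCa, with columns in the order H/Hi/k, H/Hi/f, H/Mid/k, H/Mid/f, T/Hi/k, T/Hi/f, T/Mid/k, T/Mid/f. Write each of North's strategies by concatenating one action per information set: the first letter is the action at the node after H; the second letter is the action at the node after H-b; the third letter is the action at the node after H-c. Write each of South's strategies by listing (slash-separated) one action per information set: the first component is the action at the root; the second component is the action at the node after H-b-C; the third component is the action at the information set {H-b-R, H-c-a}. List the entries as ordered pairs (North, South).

vs H/Hi/k: South plays H → North plays c at [H] → North plays a at [H-c] → South plays k at [H-c-a] → (5, 5)
vs H/Hi/f: South plays H → North plays c at [H] → North plays a at [H-c] → South plays f at [H-c-a] → (5, 0)
vs H/Mid/k: South plays H → North plays c at [H] → North plays a at [H-c] → South plays k at [H-c-a] → (5, 5)
vs H/Mid/f: South plays H → North plays c at [H] → North plays a at [H-c] → South plays f at [H-c-a] → (5, 0)
vs T/Hi/k: South plays T → (3, 4)
vs T/Hi/f: South plays T → (3, 4)
vs T/Mid/k: South plays T → (3, 4)
vs T/Mid/f: South plays T → (3, 4)

(5,5) (5,0) (5,5) (5,0) (3,4) (3,4) (3,4) (3,4)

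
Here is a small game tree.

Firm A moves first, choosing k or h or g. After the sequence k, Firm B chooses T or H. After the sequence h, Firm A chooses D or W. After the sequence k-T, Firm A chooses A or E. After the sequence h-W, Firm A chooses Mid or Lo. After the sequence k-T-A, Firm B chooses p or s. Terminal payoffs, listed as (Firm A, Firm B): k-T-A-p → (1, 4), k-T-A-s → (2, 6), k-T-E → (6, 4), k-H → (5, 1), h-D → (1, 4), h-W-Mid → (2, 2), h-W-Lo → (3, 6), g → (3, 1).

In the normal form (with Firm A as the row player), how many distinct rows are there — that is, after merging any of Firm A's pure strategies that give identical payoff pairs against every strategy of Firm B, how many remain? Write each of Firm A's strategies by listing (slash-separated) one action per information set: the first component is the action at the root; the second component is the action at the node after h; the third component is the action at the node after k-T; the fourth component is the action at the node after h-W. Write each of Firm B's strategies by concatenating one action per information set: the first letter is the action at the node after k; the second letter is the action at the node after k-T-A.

6

Firm A has 24 pure strategies: k/D/A/Mid, k/D/A/Lo, k/D/E/Mid, k/D/E/Lo, k/W/A/Mid, k/W/A/Lo, k/W/E/Mid, k/W/E/Lo, h/D/A/Mid, h/D/A/Lo, h/D/E/Mid, h/D/E/Lo, h/W/A/Mid, h/W/A/Lo, h/W/E/Mid, h/W/E/Lo, g/D/A/Mid, g/D/A/Lo, g/D/E/Mid, g/D/E/Lo, g/W/A/Mid, g/W/A/Lo, g/W/E/Mid, g/W/E/Lo. Columns: Tp, Ts, Hp, Hs.
{k/D/A/Mid, k/D/A/Lo, k/W/A/Mid, k/W/A/Lo} → row (1,4) (2,6) (5,1) (5,1)
{k/D/E/Mid, k/D/E/Lo, k/W/E/Mid, k/W/E/Lo} → row (6,4) (6,4) (5,1) (5,1)
{h/D/A/Mid, h/D/A/Lo, h/D/E/Mid, h/D/E/Lo} → row (1,4) (1,4) (1,4) (1,4)
{h/W/A/Mid, h/W/E/Mid} → row (2,2) (2,2) (2,2) (2,2)
{h/W/A/Lo, h/W/E/Lo} → row (3,6) (3,6) (3,6) (3,6)
{g/D/A/Mid, g/D/A/Lo, g/D/E/Mid, g/D/E/Lo, g/W/A/Mid, g/W/A/Lo, g/W/E/Mid, g/W/E/Lo} → row (3,1) (3,1) (3,1) (3,1)
That's 6 distinct rows out of 24 strategies.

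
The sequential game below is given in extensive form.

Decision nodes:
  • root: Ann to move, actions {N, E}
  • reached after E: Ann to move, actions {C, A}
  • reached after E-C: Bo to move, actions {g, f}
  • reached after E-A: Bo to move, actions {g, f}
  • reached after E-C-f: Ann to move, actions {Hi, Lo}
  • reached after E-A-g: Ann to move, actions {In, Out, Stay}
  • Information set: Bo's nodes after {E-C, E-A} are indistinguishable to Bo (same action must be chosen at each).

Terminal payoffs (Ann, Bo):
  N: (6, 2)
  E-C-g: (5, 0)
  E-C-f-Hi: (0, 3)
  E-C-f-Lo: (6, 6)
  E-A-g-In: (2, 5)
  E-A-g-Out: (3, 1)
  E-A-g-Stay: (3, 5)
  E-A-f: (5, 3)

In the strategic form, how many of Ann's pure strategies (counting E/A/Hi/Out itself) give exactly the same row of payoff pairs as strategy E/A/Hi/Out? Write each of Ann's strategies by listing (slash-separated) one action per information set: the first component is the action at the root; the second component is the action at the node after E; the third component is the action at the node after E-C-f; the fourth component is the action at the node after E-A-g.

Row for E/A/Hi/Out (columns g, f): (3,1) (5,3).
Under E/A/Hi/Out, Ann's choice at the node after E-C-f can never be reached regardless of what Bo does, so varying those choices leaves every outcome unchanged.
Holding the reachable choices fixed and varying the unreachable one freely already gives 2 equivalent strategies.
No other strategy reproduces this row, so those 2 are the full class: E/A/Hi/Out, E/A/Lo/Out.

2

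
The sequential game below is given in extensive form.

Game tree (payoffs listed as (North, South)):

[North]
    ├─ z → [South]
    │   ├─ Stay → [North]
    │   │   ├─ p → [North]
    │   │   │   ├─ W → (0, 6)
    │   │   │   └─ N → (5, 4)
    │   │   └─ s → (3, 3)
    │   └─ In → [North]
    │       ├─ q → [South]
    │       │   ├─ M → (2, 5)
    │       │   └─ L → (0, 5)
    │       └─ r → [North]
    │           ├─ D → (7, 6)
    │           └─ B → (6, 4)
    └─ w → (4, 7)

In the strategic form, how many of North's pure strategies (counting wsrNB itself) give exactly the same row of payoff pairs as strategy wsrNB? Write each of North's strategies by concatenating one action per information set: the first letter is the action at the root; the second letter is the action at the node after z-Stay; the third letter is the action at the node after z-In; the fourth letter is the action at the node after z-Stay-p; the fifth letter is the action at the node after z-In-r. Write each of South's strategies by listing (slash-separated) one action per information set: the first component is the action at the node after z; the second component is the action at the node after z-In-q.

16

Row for wsrNB (columns Stay/M, Stay/L, In/M, In/L): (4,7) (4,7) (4,7) (4,7).
Under wsrNB, North's choice at the node after z-Stay and at the node after z-In and at the node after z-Stay-p and at the node after z-In-r can never be reached regardless of what South does, so varying those choices leaves every outcome unchanged.
Holding the reachable choices fixed and varying the unreachable ones freely already gives 2 × 2 × 2 × 2 = 16 equivalent strategies.
No other strategy reproduces this row, so those 16 are the full class: wpqWD, wpqWB, wpqND, wpqNB, wprWD, wprWB, wprND, wprNB, wsqWD, wsqWB, wsqND, wsqNB, wsrWD, wsrWB, wsrND, wsrNB.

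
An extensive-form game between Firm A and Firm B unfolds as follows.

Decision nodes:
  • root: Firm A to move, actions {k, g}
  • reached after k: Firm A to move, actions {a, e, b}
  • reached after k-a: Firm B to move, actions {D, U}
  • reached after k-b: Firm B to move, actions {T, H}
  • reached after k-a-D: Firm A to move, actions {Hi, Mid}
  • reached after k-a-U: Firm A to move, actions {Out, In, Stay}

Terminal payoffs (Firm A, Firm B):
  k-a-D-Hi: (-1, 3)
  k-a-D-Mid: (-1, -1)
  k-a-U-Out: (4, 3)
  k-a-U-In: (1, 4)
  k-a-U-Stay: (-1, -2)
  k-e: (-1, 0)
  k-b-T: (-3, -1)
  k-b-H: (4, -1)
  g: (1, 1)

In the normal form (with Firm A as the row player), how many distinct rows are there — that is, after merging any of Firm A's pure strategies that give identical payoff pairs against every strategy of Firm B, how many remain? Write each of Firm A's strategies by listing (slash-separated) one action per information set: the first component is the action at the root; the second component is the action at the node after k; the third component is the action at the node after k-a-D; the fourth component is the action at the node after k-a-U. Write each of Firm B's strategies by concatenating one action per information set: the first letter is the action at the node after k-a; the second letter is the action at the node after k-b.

Firm A has 36 pure strategies: k/a/Hi/Out, k/a/Hi/In, k/a/Hi/Stay, k/a/Mid/Out, k/a/Mid/In, k/a/Mid/Stay, k/e/Hi/Out, k/e/Hi/In, k/e/Hi/Stay, k/e/Mid/Out, k/e/Mid/In, k/e/Mid/Stay, k/b/Hi/Out, k/b/Hi/In, k/b/Hi/Stay, k/b/Mid/Out, k/b/Mid/In, k/b/Mid/Stay, g/a/Hi/Out, g/a/Hi/In, g/a/Hi/Stay, g/a/Mid/Out, g/a/Mid/In, g/a/Mid/Stay, g/e/Hi/Out, g/e/Hi/In, g/e/Hi/Stay, g/e/Mid/Out, g/e/Mid/In, g/e/Mid/Stay, g/b/Hi/Out, g/b/Hi/In, g/b/Hi/Stay, g/b/Mid/Out, g/b/Mid/In, g/b/Mid/Stay. Columns: DT, DH, UT, UH.
{k/a/Hi/Out} → row (-1,3) (-1,3) (4,3) (4,3)
{k/a/Hi/In} → row (-1,3) (-1,3) (1,4) (1,4)
{k/a/Hi/Stay} → row (-1,3) (-1,3) (-1,-2) (-1,-2)
{k/a/Mid/Out} → row (-1,-1) (-1,-1) (4,3) (4,3)
{k/a/Mid/In} → row (-1,-1) (-1,-1) (1,4) (1,4)
{k/a/Mid/Stay} → row (-1,-1) (-1,-1) (-1,-2) (-1,-2)
{k/e/Hi/Out, k/e/Hi/In, k/e/Hi/Stay, k/e/Mid/Out, k/e/Mid/In, k/e/Mid/Stay} → row (-1,0) (-1,0) (-1,0) (-1,0)
{k/b/Hi/Out, k/b/Hi/In, k/b/Hi/Stay, k/b/Mid/Out, k/b/Mid/In, k/b/Mid/Stay} → row (-3,-1) (4,-1) (-3,-1) (4,-1)
{g/a/Hi/Out, g/a/Hi/In, g/a/Hi/Stay, g/a/Mid/Out, g/a/Mid/In, g/a/Mid/Stay, g/e/Hi/Out, g/e/Hi/In, g/e/Hi/Stay, g/e/Mid/Out, g/e/Mid/In, g/e/Mid/Stay, g/b/Hi/Out, g/b/Hi/In, g/b/Hi/Stay, g/b/Mid/Out, g/b/Mid/In, g/b/Mid/Stay} → row (1,1) (1,1) (1,1) (1,1)
That's 9 distinct rows out of 36 strategies.

9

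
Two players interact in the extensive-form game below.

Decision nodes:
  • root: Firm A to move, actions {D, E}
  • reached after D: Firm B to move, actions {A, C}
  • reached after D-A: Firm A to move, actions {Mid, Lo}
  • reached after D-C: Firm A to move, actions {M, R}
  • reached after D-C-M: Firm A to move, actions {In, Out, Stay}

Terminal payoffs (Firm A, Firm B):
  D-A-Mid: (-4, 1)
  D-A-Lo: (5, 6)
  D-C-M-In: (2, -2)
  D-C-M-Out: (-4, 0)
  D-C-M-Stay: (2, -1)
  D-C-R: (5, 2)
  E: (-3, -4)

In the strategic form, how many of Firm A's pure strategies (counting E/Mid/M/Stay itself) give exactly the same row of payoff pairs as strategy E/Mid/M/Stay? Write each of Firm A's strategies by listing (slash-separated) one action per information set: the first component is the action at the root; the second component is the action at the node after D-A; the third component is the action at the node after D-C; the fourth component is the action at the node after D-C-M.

Row for E/Mid/M/Stay (columns A, C): (-3,-4) (-3,-4).
Under E/Mid/M/Stay, Firm A's choice at the node after D-A and at the node after D-C and at the node after D-C-M can never be reached regardless of what Firm B does, so varying those choices leaves every outcome unchanged.
Holding the reachable choices fixed and varying the unreachable ones freely already gives 2 × 2 × 3 = 12 equivalent strategies.
No other strategy reproduces this row, so those 12 are the full class: E/Mid/M/In, E/Mid/M/Out, E/Mid/M/Stay, E/Mid/R/In, E/Mid/R/Out, E/Mid/R/Stay, E/Lo/M/In, E/Lo/M/Out, E/Lo/M/Stay, E/Lo/R/In, E/Lo/R/Out, E/Lo/R/Stay.

12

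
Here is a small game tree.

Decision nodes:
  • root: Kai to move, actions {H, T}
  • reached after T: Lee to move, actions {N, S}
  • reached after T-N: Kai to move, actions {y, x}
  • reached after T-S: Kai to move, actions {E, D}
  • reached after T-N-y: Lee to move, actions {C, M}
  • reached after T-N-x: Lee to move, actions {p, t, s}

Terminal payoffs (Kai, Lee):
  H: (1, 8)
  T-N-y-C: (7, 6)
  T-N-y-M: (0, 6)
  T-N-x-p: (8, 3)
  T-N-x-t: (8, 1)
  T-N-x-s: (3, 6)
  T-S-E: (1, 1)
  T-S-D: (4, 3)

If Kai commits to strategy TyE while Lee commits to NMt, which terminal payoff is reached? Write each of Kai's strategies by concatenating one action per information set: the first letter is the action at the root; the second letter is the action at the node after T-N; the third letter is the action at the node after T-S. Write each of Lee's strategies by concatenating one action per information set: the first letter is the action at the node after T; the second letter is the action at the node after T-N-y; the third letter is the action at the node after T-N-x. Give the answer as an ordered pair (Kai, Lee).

(0, 6)

Trace the play path from the root:
  Kai plays T
  Lee plays N at [T]
  Kai plays y at [T-N]
  Lee plays M at [T-N-y]
→ terminal payoff (0, 6).
(Kai's choice at the node after T-S is never reached on this path, so it doesn't affect the outcome.)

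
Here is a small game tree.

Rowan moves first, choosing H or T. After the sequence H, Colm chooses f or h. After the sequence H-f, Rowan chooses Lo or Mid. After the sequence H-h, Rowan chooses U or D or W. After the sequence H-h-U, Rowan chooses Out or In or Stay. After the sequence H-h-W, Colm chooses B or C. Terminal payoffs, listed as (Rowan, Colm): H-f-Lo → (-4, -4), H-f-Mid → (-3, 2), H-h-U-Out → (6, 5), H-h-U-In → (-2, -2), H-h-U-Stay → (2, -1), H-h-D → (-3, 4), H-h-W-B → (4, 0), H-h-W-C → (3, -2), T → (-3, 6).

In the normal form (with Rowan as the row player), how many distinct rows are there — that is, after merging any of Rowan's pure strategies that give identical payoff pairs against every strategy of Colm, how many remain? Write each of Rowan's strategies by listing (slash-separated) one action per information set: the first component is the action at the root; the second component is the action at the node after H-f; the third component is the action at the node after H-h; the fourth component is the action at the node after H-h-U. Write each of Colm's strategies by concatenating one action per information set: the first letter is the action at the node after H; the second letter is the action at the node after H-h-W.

Rowan has 36 pure strategies: H/Lo/U/Out, H/Lo/U/In, H/Lo/U/Stay, H/Lo/D/Out, H/Lo/D/In, H/Lo/D/Stay, H/Lo/W/Out, H/Lo/W/In, H/Lo/W/Stay, H/Mid/U/Out, H/Mid/U/In, H/Mid/U/Stay, H/Mid/D/Out, H/Mid/D/In, H/Mid/D/Stay, H/Mid/W/Out, H/Mid/W/In, H/Mid/W/Stay, T/Lo/U/Out, T/Lo/U/In, T/Lo/U/Stay, T/Lo/D/Out, T/Lo/D/In, T/Lo/D/Stay, T/Lo/W/Out, T/Lo/W/In, T/Lo/W/Stay, T/Mid/U/Out, T/Mid/U/In, T/Mid/U/Stay, T/Mid/D/Out, T/Mid/D/In, T/Mid/D/Stay, T/Mid/W/Out, T/Mid/W/In, T/Mid/W/Stay. Columns: fB, fC, hB, hC.
{H/Lo/U/Out} → row (-4,-4) (-4,-4) (6,5) (6,5)
{H/Lo/U/In} → row (-4,-4) (-4,-4) (-2,-2) (-2,-2)
{H/Lo/U/Stay} → row (-4,-4) (-4,-4) (2,-1) (2,-1)
{H/Lo/D/Out, H/Lo/D/In, H/Lo/D/Stay} → row (-4,-4) (-4,-4) (-3,4) (-3,4)
{H/Lo/W/Out, H/Lo/W/In, H/Lo/W/Stay} → row (-4,-4) (-4,-4) (4,0) (3,-2)
{H/Mid/U/Out} → row (-3,2) (-3,2) (6,5) (6,5)
{H/Mid/U/In} → row (-3,2) (-3,2) (-2,-2) (-2,-2)
{H/Mid/U/Stay} → row (-3,2) (-3,2) (2,-1) (2,-1)
{H/Mid/D/Out, H/Mid/D/In, H/Mid/D/Stay} → row (-3,2) (-3,2) (-3,4) (-3,4)
{H/Mid/W/Out, H/Mid/W/In, H/Mid/W/Stay} → row (-3,2) (-3,2) (4,0) (3,-2)
{T/Lo/U/Out, T/Lo/U/In, T/Lo/U/Stay, T/Lo/D/Out, T/Lo/D/In, T/Lo/D/Stay, T/Lo/W/Out, T/Lo/W/In, T/Lo/W/Stay, T/Mid/U/Out, T/Mid/U/In, T/Mid/U/Stay, T/Mid/D/Out, T/Mid/D/In, T/Mid/D/Stay, T/Mid/W/Out, T/Mid/W/In, T/Mid/W/Stay} → row (-3,6) (-3,6) (-3,6) (-3,6)
That's 11 distinct rows out of 36 strategies.

11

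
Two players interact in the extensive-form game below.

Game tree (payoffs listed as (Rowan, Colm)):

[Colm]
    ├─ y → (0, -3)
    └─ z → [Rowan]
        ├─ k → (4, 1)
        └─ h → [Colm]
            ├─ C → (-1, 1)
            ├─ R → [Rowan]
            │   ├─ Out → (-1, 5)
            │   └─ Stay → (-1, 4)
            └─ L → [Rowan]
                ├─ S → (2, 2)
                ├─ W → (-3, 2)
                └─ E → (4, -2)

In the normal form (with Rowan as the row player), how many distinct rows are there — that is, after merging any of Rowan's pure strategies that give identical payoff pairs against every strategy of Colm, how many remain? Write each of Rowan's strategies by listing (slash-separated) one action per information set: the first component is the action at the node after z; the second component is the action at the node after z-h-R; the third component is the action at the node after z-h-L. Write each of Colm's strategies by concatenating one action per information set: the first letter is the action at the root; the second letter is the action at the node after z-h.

7

Rowan has 12 pure strategies: k/Out/S, k/Out/W, k/Out/E, k/Stay/S, k/Stay/W, k/Stay/E, h/Out/S, h/Out/W, h/Out/E, h/Stay/S, h/Stay/W, h/Stay/E. Columns: yC, yR, yL, zC, zR, zL.
{k/Out/S, k/Out/W, k/Out/E, k/Stay/S, k/Stay/W, k/Stay/E} → row (0,-3) (0,-3) (0,-3) (4,1) (4,1) (4,1)
{h/Out/S} → row (0,-3) (0,-3) (0,-3) (-1,1) (-1,5) (2,2)
{h/Out/W} → row (0,-3) (0,-3) (0,-3) (-1,1) (-1,5) (-3,2)
{h/Out/E} → row (0,-3) (0,-3) (0,-3) (-1,1) (-1,5) (4,-2)
{h/Stay/S} → row (0,-3) (0,-3) (0,-3) (-1,1) (-1,4) (2,2)
{h/Stay/W} → row (0,-3) (0,-3) (0,-3) (-1,1) (-1,4) (-3,2)
{h/Stay/E} → row (0,-3) (0,-3) (0,-3) (-1,1) (-1,4) (4,-2)
That's 7 distinct rows out of 12 strategies.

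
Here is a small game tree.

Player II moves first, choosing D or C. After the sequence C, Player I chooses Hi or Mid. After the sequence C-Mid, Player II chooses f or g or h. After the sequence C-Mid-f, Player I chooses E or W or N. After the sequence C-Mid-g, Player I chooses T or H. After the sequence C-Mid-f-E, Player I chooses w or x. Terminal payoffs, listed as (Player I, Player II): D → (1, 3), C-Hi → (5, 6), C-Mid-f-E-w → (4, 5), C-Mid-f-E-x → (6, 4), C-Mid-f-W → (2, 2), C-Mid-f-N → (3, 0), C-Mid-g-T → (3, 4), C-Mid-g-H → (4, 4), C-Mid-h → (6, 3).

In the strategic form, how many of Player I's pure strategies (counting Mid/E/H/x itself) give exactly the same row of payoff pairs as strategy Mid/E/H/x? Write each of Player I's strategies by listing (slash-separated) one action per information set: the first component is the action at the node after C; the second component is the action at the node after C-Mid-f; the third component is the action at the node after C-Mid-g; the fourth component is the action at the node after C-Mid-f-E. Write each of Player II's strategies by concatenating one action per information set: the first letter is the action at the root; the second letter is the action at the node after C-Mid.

Row for Mid/E/H/x (columns Df, Dg, Dh, Cf, Cg, Ch): (1,3) (1,3) (1,3) (6,4) (4,4) (6,3).
Every one of Player I's information sets is on the play path for some reply by Player II when Player I follows Mid/E/H/x.
Changing the action at any of them therefore changes at least one column, so only Mid/E/H/x itself gives this row.

1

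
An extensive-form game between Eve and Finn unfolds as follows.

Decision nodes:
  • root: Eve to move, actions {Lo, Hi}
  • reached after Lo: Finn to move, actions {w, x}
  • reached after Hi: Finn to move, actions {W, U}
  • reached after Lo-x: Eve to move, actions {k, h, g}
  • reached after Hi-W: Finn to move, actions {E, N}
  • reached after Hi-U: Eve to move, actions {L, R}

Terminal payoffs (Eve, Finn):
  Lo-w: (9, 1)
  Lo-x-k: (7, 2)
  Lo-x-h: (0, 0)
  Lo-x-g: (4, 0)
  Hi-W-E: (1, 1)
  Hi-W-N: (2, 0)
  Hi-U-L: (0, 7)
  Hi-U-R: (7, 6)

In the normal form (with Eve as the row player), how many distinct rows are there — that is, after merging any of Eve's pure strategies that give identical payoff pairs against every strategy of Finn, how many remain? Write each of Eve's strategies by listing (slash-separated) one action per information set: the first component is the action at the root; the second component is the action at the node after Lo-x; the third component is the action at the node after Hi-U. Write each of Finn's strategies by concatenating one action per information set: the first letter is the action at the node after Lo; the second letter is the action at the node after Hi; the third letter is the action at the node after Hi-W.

Eve has 12 pure strategies: Lo/k/L, Lo/k/R, Lo/h/L, Lo/h/R, Lo/g/L, Lo/g/R, Hi/k/L, Hi/k/R, Hi/h/L, Hi/h/R, Hi/g/L, Hi/g/R. Columns: wWE, wWN, wUE, wUN, xWE, xWN, xUE, xUN.
{Lo/k/L, Lo/k/R} → row (9,1) (9,1) (9,1) (9,1) (7,2) (7,2) (7,2) (7,2)
{Lo/h/L, Lo/h/R} → row (9,1) (9,1) (9,1) (9,1) (0,0) (0,0) (0,0) (0,0)
{Lo/g/L, Lo/g/R} → row (9,1) (9,1) (9,1) (9,1) (4,0) (4,0) (4,0) (4,0)
{Hi/k/L, Hi/h/L, Hi/g/L} → row (1,1) (2,0) (0,7) (0,7) (1,1) (2,0) (0,7) (0,7)
{Hi/k/R, Hi/h/R, Hi/g/R} → row (1,1) (2,0) (7,6) (7,6) (1,1) (2,0) (7,6) (7,6)
That's 5 distinct rows out of 12 strategies.

5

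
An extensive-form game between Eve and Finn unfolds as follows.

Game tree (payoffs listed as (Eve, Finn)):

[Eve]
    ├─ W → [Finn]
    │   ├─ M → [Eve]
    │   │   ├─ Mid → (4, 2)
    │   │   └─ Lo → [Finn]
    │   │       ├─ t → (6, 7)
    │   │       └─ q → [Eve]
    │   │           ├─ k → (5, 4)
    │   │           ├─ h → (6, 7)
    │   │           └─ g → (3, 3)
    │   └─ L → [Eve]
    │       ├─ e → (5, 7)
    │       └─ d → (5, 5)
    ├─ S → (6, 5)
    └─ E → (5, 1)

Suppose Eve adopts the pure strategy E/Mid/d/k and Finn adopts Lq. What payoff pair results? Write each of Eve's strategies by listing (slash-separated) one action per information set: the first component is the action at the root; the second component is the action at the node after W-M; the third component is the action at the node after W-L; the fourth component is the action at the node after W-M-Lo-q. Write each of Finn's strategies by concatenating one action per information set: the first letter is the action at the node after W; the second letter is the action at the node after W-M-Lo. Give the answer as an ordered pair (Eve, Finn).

Trace the play path from the root:
  Eve plays E
→ terminal payoff (5, 1).
(Eve's choice at the node after W-M is never reached on this path, so it doesn't affect the outcome.)

(5, 1)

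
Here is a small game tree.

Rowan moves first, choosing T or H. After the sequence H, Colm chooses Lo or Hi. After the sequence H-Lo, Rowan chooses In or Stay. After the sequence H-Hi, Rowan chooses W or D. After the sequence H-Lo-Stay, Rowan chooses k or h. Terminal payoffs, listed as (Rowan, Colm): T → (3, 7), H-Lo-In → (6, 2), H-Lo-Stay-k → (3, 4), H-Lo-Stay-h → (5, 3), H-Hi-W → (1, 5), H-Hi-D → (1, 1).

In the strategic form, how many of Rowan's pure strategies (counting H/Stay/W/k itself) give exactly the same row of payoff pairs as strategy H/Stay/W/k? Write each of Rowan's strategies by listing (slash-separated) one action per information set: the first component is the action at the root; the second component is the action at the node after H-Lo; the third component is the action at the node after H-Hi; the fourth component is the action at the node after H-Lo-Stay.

Row for H/Stay/W/k (columns Lo, Hi): (3,4) (1,5).
Every one of Rowan's information sets is on the play path for some reply by Colm when Rowan follows H/Stay/W/k.
Changing the action at any of them therefore changes at least one column, so only H/Stay/W/k itself gives this row.

1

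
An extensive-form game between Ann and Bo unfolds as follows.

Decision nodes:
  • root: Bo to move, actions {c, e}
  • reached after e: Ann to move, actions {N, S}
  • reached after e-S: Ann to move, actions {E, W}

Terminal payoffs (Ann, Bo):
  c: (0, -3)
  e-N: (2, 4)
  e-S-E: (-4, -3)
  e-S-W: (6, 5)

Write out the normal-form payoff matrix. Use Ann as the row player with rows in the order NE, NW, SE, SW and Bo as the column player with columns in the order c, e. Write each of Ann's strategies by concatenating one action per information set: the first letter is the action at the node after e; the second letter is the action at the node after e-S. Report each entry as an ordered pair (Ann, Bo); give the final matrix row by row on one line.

NE: (0,-3) (2,4) | NW: (0,-3) (2,4) | SE: (0,-3) (-4,-3) | SW: (0,-3) (6,5)

Row NE: c→(0,-3), e→(2,4)
Row NW: c→(0,-3), e→(2,4)
Row SE: c→(0,-3), e→(-4,-3)
Row SW: c→(0,-3), e→(6,5)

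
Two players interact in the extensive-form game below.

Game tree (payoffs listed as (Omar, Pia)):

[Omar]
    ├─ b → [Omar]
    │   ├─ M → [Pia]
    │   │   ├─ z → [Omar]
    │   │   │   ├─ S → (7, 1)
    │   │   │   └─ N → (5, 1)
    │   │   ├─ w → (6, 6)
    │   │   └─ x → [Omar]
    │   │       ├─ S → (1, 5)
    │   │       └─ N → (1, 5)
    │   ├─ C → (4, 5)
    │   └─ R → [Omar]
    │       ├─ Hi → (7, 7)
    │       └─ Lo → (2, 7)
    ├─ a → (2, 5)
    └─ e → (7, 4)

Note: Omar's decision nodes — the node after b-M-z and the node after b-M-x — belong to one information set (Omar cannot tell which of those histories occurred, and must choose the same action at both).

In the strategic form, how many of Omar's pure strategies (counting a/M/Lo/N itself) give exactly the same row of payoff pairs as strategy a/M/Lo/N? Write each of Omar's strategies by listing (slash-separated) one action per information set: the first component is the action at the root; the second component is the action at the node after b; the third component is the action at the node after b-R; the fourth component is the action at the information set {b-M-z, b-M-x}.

12

Row for a/M/Lo/N (columns z, w, x): (2,5) (2,5) (2,5).
Under a/M/Lo/N, Omar's choice at the node after b and at the node after b-R and at the information set {b-M-z, b-M-x} can never be reached regardless of what Pia does, so varying those choices leaves every outcome unchanged.
Holding the reachable choices fixed and varying the unreachable ones freely already gives 3 × 2 × 2 = 12 equivalent strategies.
No other strategy reproduces this row, so those 12 are the full class: a/M/Hi/S, a/M/Hi/N, a/M/Lo/S, a/M/Lo/N, a/C/Hi/S, a/C/Hi/N, a/C/Lo/S, a/C/Lo/N, a/R/Hi/S, a/R/Hi/N, a/R/Lo/S, a/R/Lo/N.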